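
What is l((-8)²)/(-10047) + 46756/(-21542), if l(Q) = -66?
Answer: -78055960/36072079 ≈ -2.1639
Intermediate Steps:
l((-8)²)/(-10047) + 46756/(-21542) = -66/(-10047) + 46756/(-21542) = -66*(-1/10047) + 46756*(-1/21542) = 22/3349 - 23378/10771 = -78055960/36072079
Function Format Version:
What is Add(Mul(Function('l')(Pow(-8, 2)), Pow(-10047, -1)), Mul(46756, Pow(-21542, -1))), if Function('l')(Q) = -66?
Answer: Rational(-78055960, 36072079) ≈ -2.1639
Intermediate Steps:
Add(Mul(Function('l')(Pow(-8, 2)), Pow(-10047, -1)), Mul(46756, Pow(-21542, -1))) = Add(Mul(-66, Pow(-10047, -1)), Mul(46756, Pow(-21542, -1))) = Add(Mul(-66, Rational(-1, 10047)), Mul(46756, Rational(-1, 21542))) = Add(Rational(22, 3349), Rational(-23378, 10771)) = Rational(-78055960, 36072079)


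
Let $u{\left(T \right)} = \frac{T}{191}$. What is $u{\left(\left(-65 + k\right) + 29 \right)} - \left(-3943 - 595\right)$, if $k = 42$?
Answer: $\frac{866764}{191} \approx 4538.0$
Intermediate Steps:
$u{\left(T \right)} = \frac{T}{191}$ ($u{\left(T \right)} = T \frac{1}{191} = \frac{T}{191}$)
$u{\left(\left(-65 + k\right) + 29 \right)} - \left(-3943 - 595\right) = \frac{\left(-65 + 42\right) + 29}{191} - \left(-3943 - 595\right) = \frac{-23 + 29}{191} - \left(-3943 - 595\right) = \frac{1}{191} \cdot 6 - -4538 = \frac{6}{191} + 4538 = \frac{866764}{191}$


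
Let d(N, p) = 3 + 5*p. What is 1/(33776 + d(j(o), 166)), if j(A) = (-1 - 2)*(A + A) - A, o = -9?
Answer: 1/34609 ≈ 2.8894e-5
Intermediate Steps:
j(A) = -7*A (j(A) = -6*A - A = -7*A)
1/(33776 + d(j(o), 166)) = 1/(33776 + (3 + 5*166)) = 1/(33776 + (3 + 830)) = 1/(33776 + 833) = 1/34609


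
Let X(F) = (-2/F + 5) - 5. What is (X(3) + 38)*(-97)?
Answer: -10864/3 ≈ -3621.3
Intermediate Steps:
X(F) = -2/F (X(F) = (5 - 2/F) - 5 = -2/F)
(X(3) + 38)*(-97) = (-2/3 + 38)*(-97) = (-2*⅓ + 38)*(-97) = (-⅔ + 38)*(-97) = (112/3)*(-97) = -10864/3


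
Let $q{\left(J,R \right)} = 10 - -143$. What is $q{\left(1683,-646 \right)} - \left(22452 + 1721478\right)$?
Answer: $-1743777$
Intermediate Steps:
$q{\left(J,R \right)} = 153$ ($q{\left(J,R \right)} = 10 + 143 = 153$)
$q{\left(1683,-646 \right)} - \left(22452 + 1721478\right) = 153 - \left(22452 + 1721478\right) = 153 - 1743930 = -1743777$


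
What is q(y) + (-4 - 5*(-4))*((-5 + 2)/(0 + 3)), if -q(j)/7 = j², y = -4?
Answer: -128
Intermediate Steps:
q(j) = -7*j²
q(y) + (-4 - 5*(-4))*((-5 + 2)/(0 + 3)) = -7*(-4)² + (-4 - 5*(-4))*((-5 + 2)/(0 + 3)) = -7*16 + (-4 + 20)*(-3/3) = -112 + 16*(-3*⅓) = -112 + 16*(-1) = -112 - 16 = -128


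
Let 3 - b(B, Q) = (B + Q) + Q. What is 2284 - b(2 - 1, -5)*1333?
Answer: -13712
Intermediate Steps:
b(B, Q) = 3 - B - 2*Q (b(B, Q) = 3 - ((B + Q) + Q) = 3 - (B + 2*Q) = 3 + (-B - 2*Q) = 3 - B - 2*Q)
2284 - b(2 - 1, -5)*1333 = 2284 - (3 - (2 - 1) - 2*(-5))*1333 = 2284 - (3 - 1*1 + 10)*1333 = 2284 - (3 - 1 + 10)*1333 = 2284 - 12*1333 = 2284 - 1*15996 = 2284 - 15996 = -13712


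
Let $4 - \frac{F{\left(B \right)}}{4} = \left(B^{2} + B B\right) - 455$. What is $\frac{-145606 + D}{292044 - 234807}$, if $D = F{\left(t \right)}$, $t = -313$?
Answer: $- \frac{309174}{19079} \approx -16.205$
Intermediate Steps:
$F{\left(B \right)} = 1836 - 8 B^{2}$ ($F{\left(B \right)} = 16 - 4 \left(\left(B^{2} + B B\right) - 455\right) = 16 - 4 \left(\left(B^{2} + B^{2}\right) - 455\right) = 16 - 4 \left(2 B^{2} - 455\right) = 16 - 4 \left(-455 + 2 B^{2}\right) = 16 - \left(-1820 + 8 B^{2}\right) = 1836 - 8 B^{2}$)
$D = -781916$ ($D = 1836 - 8 \left(-313\right)^{2} = 1836 - 783752 = -781916$)
$\frac{-145606 + D}{292044 - 234807} = \frac{-145606 - 781916}{292044 - 234807} = - \frac{927522}{292044 - 234807} = - \frac{927522}{57237} = \left(-927522\right) \frac{1}{57237} = - \frac{309174}{19079}$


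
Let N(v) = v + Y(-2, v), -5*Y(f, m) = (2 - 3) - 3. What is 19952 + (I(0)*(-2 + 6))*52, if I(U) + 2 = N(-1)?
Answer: 97472/5 ≈ 19494.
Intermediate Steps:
Y(f, m) = ⅘ (Y(f, m) = -((2 - 3) - 3)/5 = -(-1 - 3)/5 = -⅕*(-4) = ⅘)
N(v) = ⅘ + v (N(v) = v + ⅘ = ⅘ + v)
I(U) = -11/5 (I(U) = -2 + (⅘ - 1) = -2 - ⅕ = -11/5)
19952 + (I(0)*(-2 + 6))*52 = 19952 - 11*(-2 + 6)/5*52 = 19952 - 11/5*4*52 = 19952 - 44/5*52 = 19952 - 2288/5 = 97472/5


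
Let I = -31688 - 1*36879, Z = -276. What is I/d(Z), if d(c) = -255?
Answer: 68567/255 ≈ 268.89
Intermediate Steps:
I = -68567 (I = -31688 - 36879 = -68567)
I/d(Z) = -68567/(-255) = -68567*(-1/255) = 68567/255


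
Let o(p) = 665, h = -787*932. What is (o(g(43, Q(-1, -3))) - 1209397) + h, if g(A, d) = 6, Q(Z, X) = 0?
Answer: -1942216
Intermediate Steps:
h = -733484
(o(g(43, Q(-1, -3))) - 1209397) + h = (665 - 1209397) - 733484 = -1208732 - 733484 = -1942216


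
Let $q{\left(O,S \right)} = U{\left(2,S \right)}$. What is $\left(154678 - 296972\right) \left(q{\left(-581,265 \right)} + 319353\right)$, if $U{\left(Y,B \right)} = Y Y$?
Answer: $-45442584958$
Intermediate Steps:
$U{\left(Y,B \right)} = Y^{2}$
$q{\left(O,S \right)} = 4$ ($q{\left(O,S \right)} = 2^{2} = 4$)
$\left(154678 - 296972\right) \left(q{\left(-581,265 \right)} + 319353\right) = \left(154678 - 296972\right) \left(4 + 319353\right) = \left(-142294\right) 319357 = -45442584958$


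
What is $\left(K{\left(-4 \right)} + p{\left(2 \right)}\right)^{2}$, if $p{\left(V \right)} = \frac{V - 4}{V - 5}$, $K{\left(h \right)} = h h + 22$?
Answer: $\frac{13456}{9} \approx 1495.1$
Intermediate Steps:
$K{\left(h \right)} = 22 + h^{2}$ ($K{\left(h \right)} = h^{2} + 22 = 22 + h^{2}$)
$p{\left(V \right)} = \frac{-4 + V}{-5 + V}$
$\left(K{\left(-4 \right)} + p{\left(2 \right)}\right)^{2} = \left(\left(22 + \left(-4\right)^{2}\right) + \frac{-4 + 2}{-5 + 2}\right)^{2} = \left(\left(22 + 16\right) + \frac{1}{-3} \left(-2\right)\right)^{2} = \left(38 - - \frac{2}{3}\right)^{2} = \left(38 + \frac{2}{3}\right)^{2} = \left(\frac{116}{3}\right)^{2} = \frac{13456}{9}$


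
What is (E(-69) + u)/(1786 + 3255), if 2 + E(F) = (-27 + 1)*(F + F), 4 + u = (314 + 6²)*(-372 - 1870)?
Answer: -781118/5041 ≈ -154.95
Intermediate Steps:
u = -784704 (u = -4 + (314 + 6²)*(-372 - 1870) = -4 + (314 + 36)*(-2242) = -4 + 350*(-2242) = -4 - 784700 = -784704)
E(F) = -2 - 52*F (E(F) = -2 + (-27 + 1)*(F + F) = -2 - 52*F)
(E(-69) + u)/(1786 + 3255) = ((-2 - 52*(-69)) - 784704)/(1786 + 3255) = ((-2 + 3588) - 784704)/5041 = (3586 - 784704)*(1/5041) = -781118*1/5041 = -781118/5041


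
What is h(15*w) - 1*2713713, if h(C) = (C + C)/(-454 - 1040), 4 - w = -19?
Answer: -675714652/249 ≈ -2.7137e+6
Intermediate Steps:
w = 23 (w = 4 - 1*(-19) = 4 + 19 = 23)
h(C) = -C/747 (h(C) = (2*C)/(-1494) = (2*C)*(-1/1494) = -C/747)
h(15*w) - 1*2713713 = -5*23/249 - 1*2713713 = -1/747*345 - 2713713 = -115/249 - 2713713 = -675714652/249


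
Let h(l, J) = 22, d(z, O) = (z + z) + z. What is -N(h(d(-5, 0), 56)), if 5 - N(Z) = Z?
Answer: 17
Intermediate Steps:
d(z, O) = 3*z (d(z, O) = 2*z + z = 3*z)
N(Z) = 5 - Z
-N(h(d(-5, 0), 56)) = -(5 - 1*22) = -(5 - 22) = -1*(-17) = 17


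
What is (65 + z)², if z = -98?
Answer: 1089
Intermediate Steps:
(65 + z)² = (65 - 98)² = (-33)² = 1089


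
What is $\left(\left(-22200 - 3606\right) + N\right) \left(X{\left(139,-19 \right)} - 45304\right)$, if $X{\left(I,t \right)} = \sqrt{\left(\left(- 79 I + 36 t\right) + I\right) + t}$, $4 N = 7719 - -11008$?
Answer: $957013022 - \frac{84497 i \sqrt{11545}}{4} \approx 9.5701 \cdot 10^{8} - 2.2698 \cdot 10^{6} i$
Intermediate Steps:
$N = \frac{18727}{4}$ ($N = \frac{7719 - -11008}{4} = \frac{7719 + 11008}{4} = \frac{1}{4} \cdot 18727 = \frac{18727}{4} \approx 4681.8$)
$X{\left(I,t \right)} = \sqrt{- 78 I + 37 t}$ ($X{\left(I,t \right)} = \sqrt{\left(- 78 I + 36 t\right) + t} = \sqrt{- 78 I + 37 t}$)
$\left(\left(-22200 - 3606\right) + N\right) \left(X{\left(139,-19 \right)} - 45304\right) = \left(\left(-22200 - 3606\right) + \frac{18727}{4}\right) \left(\sqrt{\left(-78\right) 139 + 37 \left(-19\right)} - 45304\right) = \left(\left(-22200 - 3606\right) + \frac{18727}{4}\right) \left(\sqrt{-10842 - 703} - 45304\right) = \left(-25806 + \frac{18727}{4}\right) \left(\sqrt{-11545} - 45304\right) = - \frac{84497 \left(i \sqrt{11545} - 45304\right)}{4} = - \frac{84497 \left(-45304 + i \sqrt{11545}\right)}{4} = 957013022 - \frac{84497 i \sqrt{11545}}{4}$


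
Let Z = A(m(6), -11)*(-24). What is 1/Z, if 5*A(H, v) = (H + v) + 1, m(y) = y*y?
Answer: -5/624 ≈ -0.0080128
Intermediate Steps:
m(y) = y²
A(H, v) = ⅕ + H/5 + v/5 (A(H, v) = ((H + v) + 1)/5 = (1 + H + v)/5 = ⅕ + H/5 + v/5)
Z = -624/5 (Z = (⅕ + (⅕)*6² + (⅕)*(-11))*(-24) = (⅕ + (⅕)*36 - 11/5)*(-24) = (⅕ + 36/5 - 11/5)*(-24) = (26/5)*(-24) = -624/5 ≈ -124.80)
1/Z = 1/(-624/5) = -5/624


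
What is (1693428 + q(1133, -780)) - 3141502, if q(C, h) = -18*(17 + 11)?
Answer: -1448578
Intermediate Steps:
q(C, h) = -504 (q(C, h) = -18*28 = -504)
(1693428 + q(1133, -780)) - 3141502 = (1693428 - 504) - 3141502 = 1692924 - 3141502 = -1448578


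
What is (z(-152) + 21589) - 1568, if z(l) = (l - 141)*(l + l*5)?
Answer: 287237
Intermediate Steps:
z(l) = 6*l*(-141 + l) (z(l) = (-141 + l)*(l + 5*l) = (-141 + l)*(6*l) = 6*l*(-141 + l))
(z(-152) + 21589) - 1568 = (6*(-152)*(-141 - 152) + 21589) - 1568 = (6*(-152)*(-293) + 21589) - 1568 = (267216 + 21589) - 1568 = 288805 - 1568 = 287237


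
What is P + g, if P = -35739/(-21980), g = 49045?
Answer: 1078044839/21980 ≈ 49047.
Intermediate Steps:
P = 35739/21980 (P = -35739*(-1/21980) = 35739/21980 ≈ 1.6260)
P + g = 35739/21980 + 49045 = 1078044839/21980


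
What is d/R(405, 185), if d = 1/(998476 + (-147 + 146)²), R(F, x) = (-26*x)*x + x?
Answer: -1/888310040205 ≈ -1.1257e-12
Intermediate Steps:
R(F, x) = x - 26*x² (R(F, x) = -26*x² + x = x - 26*x²)
d = 1/998477 (d = 1/(998476 + (-1)²) = 1/(998476 + 1) = 1/998477 ≈ 1.0015e-6)
d/R(405, 185) = 1/(998477*((185*(1 - 26*185)))) = 1/(998477*((185*(1 - 4810)))) = 1/(998477*((185*(-4809)))) = (1/998477)/(-889665) = (1/998477)*(-1/889665) = -1/888310040205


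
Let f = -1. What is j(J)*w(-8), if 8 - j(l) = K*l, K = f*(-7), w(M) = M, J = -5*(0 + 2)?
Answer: -624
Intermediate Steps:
J = -10 (J = -5*2 = -10)
K = 7 (K = -1*(-7) = 7)
j(l) = 8 - 7*l
j(J)*w(-8) = (8 - 7*(-10))*(-8) = (8 + 70)*(-8) = 78*(-8) = -624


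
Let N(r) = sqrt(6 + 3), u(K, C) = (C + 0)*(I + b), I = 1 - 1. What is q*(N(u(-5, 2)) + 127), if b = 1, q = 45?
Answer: 5850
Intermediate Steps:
I = 0
u(K, C) = C (u(K, C) = (C + 0)*(0 + 1) = C*1 = C)
N(r) = 3 (N(r) = sqrt(9) = 3)
q*(N(u(-5, 2)) + 127) = 45*(3 + 127) = 45*130 = 5850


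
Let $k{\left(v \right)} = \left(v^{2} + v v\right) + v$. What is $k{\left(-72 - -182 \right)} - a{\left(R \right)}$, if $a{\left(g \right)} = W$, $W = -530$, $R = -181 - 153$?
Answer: $24840$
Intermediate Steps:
$R = -334$ ($R = -181 - 153 = -334$)
$a{\left(g \right)} = -530$
$k{\left(v \right)} = v + 2 v^{2}$ ($k{\left(v \right)} = \left(v^{2} + v^{2}\right) + v = 2 v^{2} + v = v + 2 v^{2}$)
$k{\left(-72 - -182 \right)} - a{\left(R \right)} = \left(-72 - -182\right) \left(1 + 2 \left(-72 - -182\right)\right) - -530 = \left(-72 + 182\right) \left(1 + 2 \left(-72 + 182\right)\right) + 530 = 110 \left(1 + 2 \cdot 110\right) + 530 = 110 \left(1 + 220\right) + 530 = 110 \cdot 221 + 530 = 24310 + 530 = 24840$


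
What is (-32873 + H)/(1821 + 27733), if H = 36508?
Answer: 3635/29554 ≈ 0.12300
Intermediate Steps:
(-32873 + H)/(1821 + 27733) = (-32873 + 36508)/(1821 + 27733) = 3635/29554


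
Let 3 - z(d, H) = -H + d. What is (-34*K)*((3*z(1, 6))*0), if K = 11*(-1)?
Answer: 0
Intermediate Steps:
z(d, H) = 3 + H - d (z(d, H) = 3 - (-H + d) = 3 - (d - H) = 3 + (H - d) = 3 + H - d)
K = -11
(-34*K)*((3*z(1, 6))*0) = (-34*(-11))*((3*(3 + 6 - 1*1))*0) = 374*((3*(3 + 6 - 1))*0) = 374*((3*8)*0) = 374*(24*0) = 374*0 = 0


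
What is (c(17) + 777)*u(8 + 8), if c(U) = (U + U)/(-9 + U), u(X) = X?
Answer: 12500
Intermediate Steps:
c(U) = 2*U/(-9 + U) (c(U) = (2*U)/(-9 + U) = 2*U/(-9 + U))
(c(17) + 777)*u(8 + 8) = (2*17/(-9 + 17) + 777)*(8 + 8) = (2*17/8 + 777)*16 = (2*17*(⅛) + 777)*16 = (17/4 + 777)*16 = (3125/4)*16 = 12500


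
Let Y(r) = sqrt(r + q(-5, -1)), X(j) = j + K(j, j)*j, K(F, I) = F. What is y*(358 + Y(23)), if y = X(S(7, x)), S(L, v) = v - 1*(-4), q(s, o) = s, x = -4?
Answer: 0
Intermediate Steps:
S(L, v) = 4 + v (S(L, v) = v + 4 = 4 + v)
X(j) = j + j**2 (X(j) = j + j*j = j + j**2)
y = 0 (y = (4 - 4)*(1 + (4 - 4)) = 0*(1 + 0) = 0*1 = 0)
Y(r) = sqrt(-5 + r) (Y(r) = sqrt(r - 5) = sqrt(-5 + r))
y*(358 + Y(23)) = 0*(358 + sqrt(-5 + 23)) = 0*(358 + sqrt(18)) = 0*(358 + 3*sqrt(2)) = 0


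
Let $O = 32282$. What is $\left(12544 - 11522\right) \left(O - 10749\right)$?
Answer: $22006726$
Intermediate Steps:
$\left(12544 - 11522\right) \left(O - 10749\right) = \left(12544 - 11522\right) \left(32282 - 10749\right) = 1022 \cdot 21533 = 22006726$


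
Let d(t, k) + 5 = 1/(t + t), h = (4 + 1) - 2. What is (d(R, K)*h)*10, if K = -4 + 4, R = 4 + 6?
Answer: -297/2 ≈ -148.50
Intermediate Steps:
R = 10
h = 3 (h = 5 - 2 = 3)
K = 0
d(t, k) = -5 + 1/(2*t) (d(t, k) = -5 + 1/(t + t) = -5 + 1/(2*t))
(d(R, K)*h)*10 = ((-5 + (½)/10)*3)*10 = ((-5 + (½)*(⅒))*3)*10 = ((-5 + 1/20)*3)*10 = -99/20*3*10 = -297/20*10 = -297/2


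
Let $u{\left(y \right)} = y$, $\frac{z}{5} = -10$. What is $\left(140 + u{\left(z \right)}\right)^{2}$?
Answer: $8100$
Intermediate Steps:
$z = -50$ ($z = 5 \left(-10\right) = -50$)
$\left(140 + u{\left(z \right)}\right)^{2} = \left(140 - 50\right)^{2} = 90^{2} = 8100$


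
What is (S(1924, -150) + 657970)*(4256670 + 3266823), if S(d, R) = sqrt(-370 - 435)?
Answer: 4950232689210 + 7523493*I*sqrt(805) ≈ 4.9502e+12 + 2.1346e+8*I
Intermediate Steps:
S(d, R) = I*sqrt(805) (S(d, R) = sqrt(-805) = I*sqrt(805))
(S(1924, -150) + 657970)*(4256670 + 3266823) = (I*sqrt(805) + 657970)*(4256670 + 3266823) = (657970 + I*sqrt(805))*7523493 = 4950232689210 + 7523493*I*sqrt(805)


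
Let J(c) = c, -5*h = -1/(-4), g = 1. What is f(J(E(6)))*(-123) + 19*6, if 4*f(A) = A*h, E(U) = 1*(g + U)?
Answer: 9981/80 ≈ 124.76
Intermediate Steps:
h = -1/20 (h = -(-1)/(5*(-4)) = -(-1)*(-1)/(5*4) = -⅕*¼ = -1/20 ≈ -0.050000)
E(U) = 1 + U (E(U) = 1*(1 + U) = 1 + U)
f(A) = -A/80 (f(A) = (A*(-1/20))/4 = (-A/20)/4 = -A/80)
f(J(E(6)))*(-123) + 19*6 = -(1 + 6)/80*(-123) + 19*6 = -1/80*7*(-123) + 114 = -7/80*(-123) + 114 = 861/80 + 114 = 9981/80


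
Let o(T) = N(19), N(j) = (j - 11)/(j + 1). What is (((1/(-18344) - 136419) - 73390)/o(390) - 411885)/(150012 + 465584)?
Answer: -34354918365/22584986048 ≈ -1.5211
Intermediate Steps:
N(j) = (-11 + j)/(1 + j)
o(T) = 2/5 (o(T) = (-11 + 19)/(1 + 19) = 8/20 = (1/20)*8 = 2/5)
(((1/(-18344) - 136419) - 73390)/o(390) - 411885)/(150012 + 465584) = (((1/(-18344) - 136419) - 73390)/(2/5) - 411885)/(150012 + 465584) = (((-1/18344 - 136419) - 73390)*(5/2) - 411885)/615596 = ((-2502470137/18344 - 73390)*(5/2) - 411885)*(1/615596) = (-3848736297/18344*5/2 - 411885)*(1/615596) = (-19243681485/36688 - 411885)*(1/615596) = -34354918365/36688*1/615596 = -34354918365/22584986048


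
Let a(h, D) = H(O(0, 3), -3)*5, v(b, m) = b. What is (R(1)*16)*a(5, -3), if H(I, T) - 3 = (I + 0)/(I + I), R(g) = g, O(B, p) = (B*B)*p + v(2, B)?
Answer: 280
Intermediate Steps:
O(B, p) = 2 + p*B² (O(B, p) = (B*B)*p + 2 = B²*p + 2 = p*B² + 2 = 2 + p*B²)
H(I, T) = 7/2 (H(I, T) = 3 + (I + 0)/(I + I) = 3 + I/((2*I)) = 3 + I*(1/(2*I)) = 3 + ½ = 7/2)
a(h, D) = 35/2 (a(h, D) = (7/2)*5 = 35/2)
(R(1)*16)*a(5, -3) = (1*16)*(35/2) = 16*(35/2) = 280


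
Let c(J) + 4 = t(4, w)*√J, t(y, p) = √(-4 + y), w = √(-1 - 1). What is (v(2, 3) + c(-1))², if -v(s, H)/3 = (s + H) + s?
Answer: 625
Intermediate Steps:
w = I*√2 (w = √(-2) = I*√2 ≈ 1.4142*I)
v(s, H) = -6*s - 3*H (v(s, H) = -3*((s + H) + s) = -3*((H + s) + s) = -3*(H + 2*s) = -6*s - 3*H)
c(J) = -4 (c(J) = -4 + √(-4 + 4)*√J = -4 + √0*√J = -4 + 0*√J = -4 + 0 = -4)
(v(2, 3) + c(-1))² = ((-6*2 - 3*3) - 4)² = ((-12 - 9) - 4)² = (-21 - 4)² = (-25)² = 625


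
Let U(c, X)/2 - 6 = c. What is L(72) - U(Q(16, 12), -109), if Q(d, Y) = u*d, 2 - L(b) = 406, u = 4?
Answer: -544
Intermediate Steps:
L(b) = -404 (L(b) = 2 - 1*406 = 2 - 406 = -404)
Q(d, Y) = 4*d
U(c, X) = 12 + 2*c
L(72) - U(Q(16, 12), -109) = -404 - (12 + 2*(4*16)) = -404 - (12 + 2*64) = -404 - (12 + 128) = -404 - 1*140 = -404 - 140 = -544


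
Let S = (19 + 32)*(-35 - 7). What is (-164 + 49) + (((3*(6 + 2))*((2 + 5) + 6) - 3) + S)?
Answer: -1948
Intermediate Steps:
S = -2142 (S = 51*(-42) = -2142)
(-164 + 49) + (((3*(6 + 2))*((2 + 5) + 6) - 3) + S) = (-164 + 49) + (((3*(6 + 2))*((2 + 5) + 6) - 3) - 2142) = -115 + (((3*8)*(7 + 6) - 3) - 2142) = -115 + ((24*13 - 3) - 2142) = -115 + ((312 - 3) - 2142) = -115 + (309 - 2142) = -115 - 1833 = -1948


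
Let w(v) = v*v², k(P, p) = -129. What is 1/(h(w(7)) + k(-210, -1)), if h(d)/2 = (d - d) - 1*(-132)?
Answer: 1/135 ≈ 0.0074074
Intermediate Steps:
w(v) = v³
h(d) = 264 (h(d) = 2*((d - d) - 1*(-132)) = 2*(0 + 132) = 2*132 = 264)
1/(h(w(7)) + k(-210, -1)) = 1/(264 - 129) = 1/135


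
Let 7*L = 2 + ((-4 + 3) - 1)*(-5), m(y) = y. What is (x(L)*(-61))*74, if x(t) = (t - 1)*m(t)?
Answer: -270840/49 ≈ -5527.3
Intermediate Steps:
L = 12/7 (L = (2 + ((-4 + 3) - 1)*(-5))/7 = (2 + (-1 - 1)*(-5))/7 = (2 - 2*(-5))/7 = (2 + 10)/7 = (1/7)*12 = 12/7 ≈ 1.7143)
x(t) = t*(-1 + t) (x(t) = (t - 1)*t = (-1 + t)*t = t*(-1 + t))
(x(L)*(-61))*74 = ((12*(-1 + 12/7)/7)*(-61))*74 = (((12/7)*(5/7))*(-61))*74 = ((60/49)*(-61))*74 = -3660/49*74 = -270840/49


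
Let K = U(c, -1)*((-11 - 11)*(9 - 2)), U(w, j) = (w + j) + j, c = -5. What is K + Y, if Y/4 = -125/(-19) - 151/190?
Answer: 104608/95 ≈ 1101.1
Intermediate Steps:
U(w, j) = w + 2*j (U(w, j) = (j + w) + j = w + 2*j)
Y = 2198/95 (Y = 4*(-125/(-19) - 151/190) = 4*(-125*(-1/19) - 151*1/190) = 4*(125/19 - 151/190) = 4*(1099/190) = 2198/95 ≈ 23.137)
K = 1078 (K = (-5 + 2*(-1))*((-11 - 11)*(9 - 2)) = (-5 - 2)*(-22*7) = -7*(-154) = 1078)
K + Y = 1078 + 2198/95 = 104608/95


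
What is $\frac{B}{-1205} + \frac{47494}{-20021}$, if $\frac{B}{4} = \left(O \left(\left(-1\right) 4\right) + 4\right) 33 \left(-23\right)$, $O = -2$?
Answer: $\frac{672174802}{24125305} \approx 27.862$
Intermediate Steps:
$B = -36432$ ($B = 4 \left(- 2 \left(\left(-1\right) 4\right) + 4\right) 33 \left(-23\right) = 4 \left(\left(-2\right) \left(-4\right) + 4\right) 33 \left(-23\right) = 4 \left(8 + 4\right) 33 \left(-23\right) = 4 \cdot 12 \cdot 33 \left(-23\right) = 4 \cdot 396 \left(-23\right) = 4 \left(-9108\right) = -36432$)
$\frac{B}{-1205} + \frac{47494}{-20021} = - \frac{36432}{-1205} + \frac{47494}{-20021} = \left(-36432\right) \left(- \frac{1}{1205}\right) + 47494 \left(- \frac{1}{20021}\right) = \frac{36432}{1205} - \frac{47494}{20021} = \frac{672174802}{24125305}$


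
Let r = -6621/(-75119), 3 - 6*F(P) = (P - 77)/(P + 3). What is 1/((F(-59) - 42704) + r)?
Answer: -1577499/67365228017 ≈ -2.3417e-5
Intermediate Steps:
F(P) = ½ - (-77 + P)/(6*(3 + P)) (F(P) = ½ - (P - 77)/(6*(P + 3)) = ½ - (-77 + P)/(6*(3 + P)))
r = 6621/75119 (r = -6621*(-1/75119) = 6621/75119 ≈ 0.088140)
1/((F(-59) - 42704) + r) = 1/(((43 - 59)/(3*(3 - 59)) - 42704) + 6621/75119) = 1/(((⅓)*(-16)/(-56) - 42704) + 6621/75119) = 1/(((⅓)*(-1/56)*(-16) - 42704) + 6621/75119) = 1/((2/21 - 42704) + 6621/75119) = 1/(-896782/21 + 6621/75119) = 1/(-67365228017/1577499) = -1577499/67365228017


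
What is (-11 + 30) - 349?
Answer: -330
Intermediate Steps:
(-11 + 30) - 349 = 19 - 349 = -330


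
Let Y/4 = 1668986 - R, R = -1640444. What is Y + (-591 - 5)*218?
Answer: 13107792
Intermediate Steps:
Y = 13237720 (Y = 4*(1668986 - 1*(-1640444)) = 4*(1668986 + 1640444) = 4*3309430 = 13237720)
Y + (-591 - 5)*218 = 13237720 + (-591 - 5)*218 = 13237720 - 596*218 = 13237720 - 129928 = 13107792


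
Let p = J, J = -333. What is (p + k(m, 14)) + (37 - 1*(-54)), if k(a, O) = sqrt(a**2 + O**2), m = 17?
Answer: -242 + sqrt(485) ≈ -219.98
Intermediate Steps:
k(a, O) = sqrt(O**2 + a**2)
p = -333
(p + k(m, 14)) + (37 - 1*(-54)) = (-333 + sqrt(14**2 + 17**2)) + (37 - 1*(-54)) = (-333 + sqrt(196 + 289)) + (37 + 54) = (-333 + sqrt(485)) + 91 = -242 + sqrt(485)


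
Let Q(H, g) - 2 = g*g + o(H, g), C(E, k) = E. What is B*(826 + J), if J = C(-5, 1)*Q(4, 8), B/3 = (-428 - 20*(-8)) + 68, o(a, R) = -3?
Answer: -306600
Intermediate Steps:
B = -600 (B = 3*((-428 - 20*(-8)) + 68) = 3*((-428 + 160) + 68) = 3*(-268 + 68) = 3*(-200) = -600)
Q(H, g) = -1 + g² (Q(H, g) = 2 + (g*g - 3) = 2 + (g² - 3) = 2 + (-3 + g²) = -1 + g²)
J = -315 (J = -5*(-1 + 8²) = -5*(-1 + 64) = -5*63 = -315)
B*(826 + J) = -600*(826 - 315) = -600*511 = -306600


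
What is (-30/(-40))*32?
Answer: 24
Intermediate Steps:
(-30/(-40))*32 = -1/40*(-30)*32 = (3/4)*32 = 24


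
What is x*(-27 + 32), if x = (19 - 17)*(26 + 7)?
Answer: 330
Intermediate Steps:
x = 66 (x = 2*33 = 66)
x*(-27 + 32) = 66*(-27 + 32) = 66*5 = 330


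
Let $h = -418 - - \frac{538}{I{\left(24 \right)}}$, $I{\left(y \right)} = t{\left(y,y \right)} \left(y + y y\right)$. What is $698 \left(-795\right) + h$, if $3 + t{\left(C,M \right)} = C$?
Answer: $- \frac{3498566131}{6300} \approx -5.5533 \cdot 10^{5}$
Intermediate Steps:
$t{\left(C,M \right)} = -3 + C$
$I{\left(y \right)} = \left(-3 + y\right) \left(y + y^{2}\right)$ ($I{\left(y \right)} = \left(-3 + y\right) \left(y + y y\right) = \left(-3 + y\right) \left(y + y^{2}\right)$)
$h = - \frac{2633131}{6300}$ ($h = -418 - - \frac{538}{24 \left(1 + 24\right) \left(-3 + 24\right)} = -418 - - \frac{538}{24 \cdot 25 \cdot 21} = -418 - - \frac{538}{12600} = -418 - \left(-538\right) \frac{1}{12600} = -418 - - \frac{269}{6300} = -418 + \frac{269}{6300} = - \frac{2633131}{6300} \approx -417.96$)
$698 \left(-795\right) + h = 698 \left(-795\right) - \frac{2633131}{6300} = -554910 - \frac{2633131}{6300} = - \frac{3498566131}{6300}$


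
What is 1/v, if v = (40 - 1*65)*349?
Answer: -1/8725 ≈ -0.00011461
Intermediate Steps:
v = -8725 (v = (40 - 65)*349 = -25*349 = -8725)
1/v = 1/(-8725) = -1/8725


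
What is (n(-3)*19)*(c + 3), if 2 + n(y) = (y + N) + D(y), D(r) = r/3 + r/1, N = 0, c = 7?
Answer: -1710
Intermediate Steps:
D(r) = 4*r/3 (D(r) = r*(⅓) + r*1 = r/3 + r = 4*r/3)
n(y) = -2 + 7*y/3 (n(y) = -2 + ((y + 0) + 4*y/3) = -2 + (y + 4*y/3) = -2 + 7*y/3)
(n(-3)*19)*(c + 3) = ((-2 + (7/3)*(-3))*19)*(7 + 3) = ((-2 - 7)*19)*10 = -9*19*10 = -171*10 = -1710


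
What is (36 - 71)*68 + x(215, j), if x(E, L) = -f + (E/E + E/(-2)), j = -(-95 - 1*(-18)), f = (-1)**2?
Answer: -4975/2 ≈ -2487.5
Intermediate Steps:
f = 1
j = 77 (j = -(-95 + 18) = -1*(-77) = 77)
x(E, L) = -E/2 (x(E, L) = -1*1 + (E/E + E/(-2)) = -1 + (1 + E*(-1/2)) = -1 + (1 - E/2) = -E/2)
(36 - 71)*68 + x(215, j) = (36 - 71)*68 - 1/2*215 = -35*68 - 215/2 = -2380 - 215/2 = -4975/2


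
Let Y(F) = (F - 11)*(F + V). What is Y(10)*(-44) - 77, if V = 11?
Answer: 847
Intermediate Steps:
Y(F) = (-11 + F)*(11 + F) (Y(F) = (F - 11)*(F + 11) = (-11 + F)*(11 + F))
Y(10)*(-44) - 77 = (-121 + 10**2)*(-44) - 77 = (-121 + 100)*(-44) - 77 = -21*(-44) - 77 = 924 - 77 = 847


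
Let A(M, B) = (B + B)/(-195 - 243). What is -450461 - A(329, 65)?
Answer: -98650894/219 ≈ -4.5046e+5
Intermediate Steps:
A(M, B) = -B/219 (A(M, B) = (2*B)/(-438) = (2*B)*(-1/438) = -B/219)
-450461 - A(329, 65) = -450461 - (-1)*65/219 = -450461 - 1*(-65/219) = -450461 + 65/219 = -98650894/219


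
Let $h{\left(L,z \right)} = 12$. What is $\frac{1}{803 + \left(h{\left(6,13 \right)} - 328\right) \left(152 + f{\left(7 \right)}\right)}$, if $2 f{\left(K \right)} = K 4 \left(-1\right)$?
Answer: $- \frac{1}{42805} \approx -2.3362 \cdot 10^{-5}$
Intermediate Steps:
$f{\left(K \right)} = - 2 K$ ($f{\left(K \right)} = \frac{K 4 \left(-1\right)}{2} = \frac{4 K \left(-1\right)}{2} = \frac{\left(-4\right) K}{2} = - 2 K$)
$\frac{1}{803 + \left(h{\left(6,13 \right)} - 328\right) \left(152 + f{\left(7 \right)}\right)} = \frac{1}{803 + \left(12 - 328\right) \left(152 - 14\right)} = \frac{1}{803 - 316 \left(152 - 14\right)} = \frac{1}{803 - 43608} = \frac{1}{-42805} = - \frac{1}{42805}$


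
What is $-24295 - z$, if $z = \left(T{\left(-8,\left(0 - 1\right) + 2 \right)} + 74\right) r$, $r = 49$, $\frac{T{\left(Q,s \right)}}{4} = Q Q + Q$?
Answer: $-38897$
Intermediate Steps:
$T{\left(Q,s \right)} = 4 Q + 4 Q^{2}$ ($T{\left(Q,s \right)} = 4 \left(Q Q + Q\right) = 4 \left(Q^{2} + Q\right) = 4 \left(Q + Q^{2}\right) = 4 Q + 4 Q^{2}$)
$z = 14602$ ($z = \left(4 \left(-8\right) \left(1 - 8\right) + 74\right) 49 = \left(4 \left(-8\right) \left(-7\right) + 74\right) 49 = \left(224 + 74\right) 49 = 298 \cdot 49 = 14602$)
$-24295 - z = -24295 - 14602 = -38897$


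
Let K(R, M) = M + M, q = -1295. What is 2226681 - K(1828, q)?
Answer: 2229271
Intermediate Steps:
K(R, M) = 2*M
2226681 - K(1828, q) = 2226681 - 2*(-1295) = 2226681 - 1*(-2590) = 2226681 + 2590 = 2229271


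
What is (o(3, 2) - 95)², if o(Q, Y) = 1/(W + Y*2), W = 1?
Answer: 224676/25 ≈ 8987.0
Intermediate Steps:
o(Q, Y) = 1/(1 + 2*Y) (o(Q, Y) = 1/(1 + Y*2) = 1/(1 + 2*Y))
(o(3, 2) - 95)² = (1/(1 + 2*2) - 95)² = (1/(1 + 4) - 95)² = (1/5 - 95)² = (⅕ - 95)² = (-474/5)² = 224676/25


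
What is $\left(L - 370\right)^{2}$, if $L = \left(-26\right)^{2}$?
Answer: $93636$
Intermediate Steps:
$L = 676$
$\left(L - 370\right)^{2} = \left(676 - 370\right)^{2} = 306^{2} = 93636$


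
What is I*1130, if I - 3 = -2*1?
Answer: 1130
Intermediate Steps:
I = 1 (I = 3 - 2*1 = 3 - 2 = 1)
I*1130 = 1*1130 = 1130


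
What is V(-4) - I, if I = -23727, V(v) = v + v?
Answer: 23719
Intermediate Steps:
V(v) = 2*v
V(-4) - I = 2*(-4) - 1*(-23727) = -8 + 23727 = 23719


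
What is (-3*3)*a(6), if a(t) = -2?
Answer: 18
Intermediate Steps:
(-3*3)*a(6) = -3*3*(-2) = -9*(-2) = 18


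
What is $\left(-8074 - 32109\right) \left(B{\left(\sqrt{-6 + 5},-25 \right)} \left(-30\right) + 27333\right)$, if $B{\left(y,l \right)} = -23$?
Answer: $-1126048209$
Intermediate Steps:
$\left(-8074 - 32109\right) \left(B{\left(\sqrt{-6 + 5},-25 \right)} \left(-30\right) + 27333\right) = \left(-8074 - 32109\right) \left(\left(-23\right) \left(-30\right) + 27333\right) = - 40183 \left(690 + 27333\right) = \left(-40183\right) 28023 = -1126048209$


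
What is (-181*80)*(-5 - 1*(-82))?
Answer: -1114960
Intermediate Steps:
(-181*80)*(-5 - 1*(-82)) = -14480*(-5 + 82) = -14480*77 = -1114960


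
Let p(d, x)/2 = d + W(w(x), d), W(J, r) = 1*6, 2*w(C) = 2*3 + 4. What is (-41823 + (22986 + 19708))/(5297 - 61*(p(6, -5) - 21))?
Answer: 871/5114 ≈ 0.17032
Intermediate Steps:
w(C) = 5 (w(C) = (2*3 + 4)/2 = (6 + 4)/2 = (½)*10 = 5)
W(J, r) = 6
p(d, x) = 12 + 2*d (p(d, x) = 2*(d + 6) = 2*(6 + d) = 12 + 2*d)
(-41823 + (22986 + 19708))/(5297 - 61*(p(6, -5) - 21)) = (-41823 + (22986 + 19708))/(5297 - 61*((12 + 2*6) - 21)) = (-41823 + 42694)/(5297 - 61*((12 + 12) - 21)) = 871/(5297 - 61*(24 - 21)) = 871/(5297 - 61*3) = 871/(5297 - 183) = 871/5114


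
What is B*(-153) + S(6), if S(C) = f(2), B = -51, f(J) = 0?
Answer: 7803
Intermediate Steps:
S(C) = 0
B*(-153) + S(6) = -51*(-153) + 0 = 7803 + 0 = 7803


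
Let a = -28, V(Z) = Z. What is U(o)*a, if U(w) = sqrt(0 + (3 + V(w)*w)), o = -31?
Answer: -56*sqrt(241) ≈ -869.35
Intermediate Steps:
U(w) = sqrt(3 + w**2) (U(w) = sqrt(0 + (3 + w*w)) = sqrt(0 + (3 + w**2)) = sqrt(3 + w**2))
U(o)*a = sqrt(3 + (-31)**2)*(-28) = sqrt(3 + 961)*(-28) = sqrt(964)*(-28) = (2*sqrt(241))*(-28) = -56*sqrt(241)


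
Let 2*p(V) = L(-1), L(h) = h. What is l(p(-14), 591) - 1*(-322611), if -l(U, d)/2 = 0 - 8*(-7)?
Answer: 322499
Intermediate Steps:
p(V) = -½ (p(V) = (½)*(-1) = -½)
l(U, d) = -112 (l(U, d) = -2*(0 - 8*(-7)) = -2*(0 + 56) = -2*56 = -112)
l(p(-14), 591) - 1*(-322611) = -112 - 1*(-322611) = -112 + 322611 = 322499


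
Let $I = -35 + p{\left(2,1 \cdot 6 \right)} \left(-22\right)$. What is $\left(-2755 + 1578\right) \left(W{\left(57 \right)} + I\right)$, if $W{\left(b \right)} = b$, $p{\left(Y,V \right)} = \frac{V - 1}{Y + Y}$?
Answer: $\frac{12947}{2} \approx 6473.5$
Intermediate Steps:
$p{\left(Y,V \right)} = \frac{-1 + V}{2 Y}$
$I = - \frac{125}{2}$ ($I = -35 + \frac{-1 + 1 \cdot 6}{2 \cdot 2} \left(-22\right) = -35 + \frac{1}{2} \cdot \frac{1}{2} \left(-1 + 6\right) \left(-22\right) = -35 + \frac{1}{2} \cdot \frac{1}{2} \cdot 5 \left(-22\right) = -35 + \frac{5}{4} \left(-22\right) = -35 - \frac{55}{2} = - \frac{125}{2} \approx -62.5$)
$\left(-2755 + 1578\right) \left(W{\left(57 \right)} + I\right) = \left(-2755 + 1578\right) \left(57 - \frac{125}{2}\right) = \left(-1177\right) \left(- \frac{11}{2}\right) = \frac{12947}{2}$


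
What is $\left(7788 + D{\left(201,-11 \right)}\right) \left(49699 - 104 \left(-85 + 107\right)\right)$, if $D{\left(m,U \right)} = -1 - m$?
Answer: $359659846$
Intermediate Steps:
$\left(7788 + D{\left(201,-11 \right)}\right) \left(49699 - 104 \left(-85 + 107\right)\right) = \left(7788 - 202\right) \left(49699 - 104 \left(-85 + 107\right)\right) = \left(7788 - 202\right) \left(49699 - 2288\right) = 7586 \cdot 47411 = 359659846$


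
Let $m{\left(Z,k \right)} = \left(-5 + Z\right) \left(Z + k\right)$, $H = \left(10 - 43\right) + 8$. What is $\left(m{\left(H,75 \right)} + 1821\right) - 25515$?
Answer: $-25194$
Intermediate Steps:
$H = -25$ ($H = -33 + 8 = -25$)
$\left(m{\left(H,75 \right)} + 1821\right) - 25515 = \left(\left(\left(-25\right)^{2} - -125 - 375 - 1875\right) + 1821\right) - 25515 = \left(\left(625 + 125 - 375 - 1875\right) + 1821\right) - 25515 = \left(-1500 + 1821\right) - 25515 = 321 - 25515 = -25194$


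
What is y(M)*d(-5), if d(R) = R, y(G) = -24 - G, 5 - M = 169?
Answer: -700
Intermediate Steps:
M = -164 (M = 5 - 1*169 = 5 - 169 = -164)
y(M)*d(-5) = (-24 - 1*(-164))*(-5) = (-24 + 164)*(-5) = 140*(-5) = -700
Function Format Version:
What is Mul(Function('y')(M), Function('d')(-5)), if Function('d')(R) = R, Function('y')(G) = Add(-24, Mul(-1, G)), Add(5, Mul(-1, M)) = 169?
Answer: -700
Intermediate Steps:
M = -164 (M = Add(5, Mul(-1, 169)) = Add(5, -169) = -164)
Mul(Function('y')(M), Function('d')(-5)) = Mul(Add(-24, Mul(-1, -164)), -5) = Mul(Add(-24, 164), -5) = Mul(140, -5) = -700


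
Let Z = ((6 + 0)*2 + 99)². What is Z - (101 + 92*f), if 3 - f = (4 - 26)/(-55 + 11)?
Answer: 11990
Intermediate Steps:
f = 5/2 (f = 3 - (4 - 26)/(-55 + 11) = 3 - (-22)/(-44) = 3 - (-22)*(-1)/44 = 3 - 1*½ = 3 - ½ = 5/2 ≈ 2.5000)
Z = 12321 (Z = (6*2 + 99)² = (12 + 99)² = 111² = 12321)
Z - (101 + 92*f) = 12321 - (101 + 92*(5/2)) = 12321 - (101 + 230) = 12321 - 1*331 = 12321 - 331 = 11990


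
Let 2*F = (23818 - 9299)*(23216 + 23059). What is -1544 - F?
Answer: -671869813/2 ≈ -3.3593e+8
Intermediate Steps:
F = 671866725/2 (F = ((23818 - 9299)*(23216 + 23059))/2 = (14519*46275)/2 = (½)*671866725 = 671866725/2 ≈ 3.3593e+8)
-1544 - F = -1544 - 1*671866725/2 = -1544 - 671866725/2 = -671869813/2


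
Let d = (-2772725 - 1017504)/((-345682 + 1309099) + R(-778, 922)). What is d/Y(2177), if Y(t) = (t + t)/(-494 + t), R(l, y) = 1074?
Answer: -193301679/127254358 ≈ -1.5190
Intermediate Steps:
Y(t) = 2*t/(-494 + t) (Y(t) = (2*t)/(-494 + t) = 2*t/(-494 + t))
d = -3790229/964491 (d = (-2772725 - 1017504)/((-345682 + 1309099) + 1074) = -3790229/(963417 + 1074) = -3790229/964491 ≈ -3.9298)
d/Y(2177) = -3790229/(964491*(2*2177/(-494 + 2177))) = -3790229/(964491*(2*2177/1683)) = -3790229/(964491*(2*2177*(1/1683))) = -3790229/(964491*4354/1683) = -3790229/964491*1683/4354 = -193301679/127254358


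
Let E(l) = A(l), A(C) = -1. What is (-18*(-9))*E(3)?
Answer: -162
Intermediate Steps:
E(l) = -1
(-18*(-9))*E(3) = -18*(-9)*(-1) = 162*(-1) = -162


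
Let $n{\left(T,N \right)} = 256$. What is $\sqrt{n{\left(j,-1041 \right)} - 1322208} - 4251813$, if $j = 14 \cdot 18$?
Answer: $-4251813 + 4 i \sqrt{82622} \approx -4.2518 \cdot 10^{6} + 1149.8 i$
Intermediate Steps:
$j = 252$
$\sqrt{n{\left(j,-1041 \right)} - 1322208} - 4251813 = \sqrt{256 - 1322208} - 4251813 = \sqrt{-1321952} - 4251813 = 4 i \sqrt{82622} - 4251813 = -4251813 + 4 i \sqrt{82622}$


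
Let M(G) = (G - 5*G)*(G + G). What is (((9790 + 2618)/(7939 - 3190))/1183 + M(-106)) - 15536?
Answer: -197426361000/1872689 ≈ -1.0542e+5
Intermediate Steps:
M(G) = -8*G**2 (M(G) = (-4*G)*(2*G) = -8*G**2)
(((9790 + 2618)/(7939 - 3190))/1183 + M(-106)) - 15536 = (((9790 + 2618)/(7939 - 3190))/1183 - 8*(-106)**2) - 15536 = ((12408/4749)*(1/1183) - 8*11236) - 15536 = ((12408*(1/4749))*(1/1183) - 89888) - 15536 = ((4136/1583)*(1/1183) - 89888) - 15536 = (4136/1872689 - 89888) - 15536 = -168332264696/1872689 - 15536 = -197426361000/1872689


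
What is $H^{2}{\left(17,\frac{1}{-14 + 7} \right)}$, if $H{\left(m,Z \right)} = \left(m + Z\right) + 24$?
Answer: $\frac{81796}{49} \approx 1669.3$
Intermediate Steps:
$H{\left(m,Z \right)} = 24 + Z + m$ ($H{\left(m,Z \right)} = \left(Z + m\right) + 24 = 24 + Z + m$)
$H^{2}{\left(17,\frac{1}{-14 + 7} \right)} = \left(24 + \frac{1}{-14 + 7} + 17\right)^{2} = \left(24 + \frac{1}{-7} + 17\right)^{2} = \left(24 - \frac{1}{7} + 17\right)^{2} = \left(\frac{286}{7}\right)^{2} = \frac{81796}{49}$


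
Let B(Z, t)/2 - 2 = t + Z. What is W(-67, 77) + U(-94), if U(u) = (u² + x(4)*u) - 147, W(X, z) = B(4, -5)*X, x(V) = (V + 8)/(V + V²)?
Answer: 42493/5 ≈ 8498.6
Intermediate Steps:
B(Z, t) = 4 + 2*Z + 2*t (B(Z, t) = 4 + 2*(t + Z) = 4 + 2*(Z + t) = 4 + (2*Z + 2*t) = 4 + 2*Z + 2*t)
x(V) = (8 + V)/(V + V²)
W(X, z) = 2*X (W(X, z) = (4 + 2*4 + 2*(-5))*X = (4 + 8 - 10)*X = 2*X)
U(u) = -147 + u² + 3*u/5 (U(u) = (u² + ((8 + 4)/(4*(1 + 4)))*u) - 147 = (u² + ((¼)*12/5)*u) - 147 = (u² + ((¼)*(⅕)*12)*u) - 147 = (u² + 3*u/5) - 147 = -147 + u² + 3*u/5)
W(-67, 77) + U(-94) = 2*(-67) + (-147 + (-94)² + (⅗)*(-94)) = -134 + (-147 + 8836 - 282/5) = -134 + 43163/5 = 42493/5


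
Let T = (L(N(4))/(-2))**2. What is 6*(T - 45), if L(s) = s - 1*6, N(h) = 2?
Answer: -246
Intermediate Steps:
L(s) = -6 + s (L(s) = s - 6 = -6 + s)
T = 4 (T = ((-6 + 2)/(-2))**2 = (-4*(-1/2))**2 = 2**2 = 4)
6*(T - 45) = 6*(4 - 45) = 6*(-41) = -246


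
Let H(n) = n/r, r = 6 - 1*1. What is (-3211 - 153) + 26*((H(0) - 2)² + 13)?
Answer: -2922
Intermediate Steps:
r = 5 (r = 6 - 1 = 5)
H(n) = n/5
(-3211 - 153) + 26*((H(0) - 2)² + 13) = (-3211 - 153) + 26*(((⅕)*0 - 2)² + 13) = -3364 + 26*((0 - 2)² + 13) = -3364 + 26*((-2)² + 13) = -3364 + 26*(4 + 13) = -3364 + 26*17 = -3364 + 442 = -2922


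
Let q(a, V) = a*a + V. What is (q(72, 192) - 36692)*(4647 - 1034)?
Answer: -113144708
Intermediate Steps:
q(a, V) = V + a² (q(a, V) = a² + V = V + a²)
(q(72, 192) - 36692)*(4647 - 1034) = ((192 + 72²) - 36692)*(4647 - 1034) = ((192 + 5184) - 36692)*3613 = (5376 - 36692)*3613 = -31316*3613 = -113144708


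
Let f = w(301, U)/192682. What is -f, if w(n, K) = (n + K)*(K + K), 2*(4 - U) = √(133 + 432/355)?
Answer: -1780047/136804220 + 309*√16914685/68402110 ≈ 0.0055673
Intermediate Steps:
U = 4 - √16914685/710 (U = 4 - √(133 + 432/355)/2 = 4 - √16914685/710 ≈ -1.7926)
w(n, K) = 2*K*(K + n) (w(n, K) = (K + n)*(2*K) = 2*K*(K + n))
f = (4 - √16914685/710)*(305 - √16914685/710)/96341 (f = (2*(4 - √16914685/710)*((4 - √16914685/710) + 301))/192682 = (2*(4 - √16914685/710)*(305 - √16914685/710))*(1/192682) = (4 - √16914685/710)*(305 - √16914685/710)/96341 ≈ -0.0055673)
-f = -(1780047/136804220 - 309*√16914685/68402110) = -1780047/136804220 + 309*√16914685/68402110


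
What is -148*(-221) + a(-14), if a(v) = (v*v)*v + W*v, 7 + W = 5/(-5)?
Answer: 30076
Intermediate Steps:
W = -8 (W = -7 + 5/(-5) = -7 + 5*(-1/5) = -7 - 1 = -8)
a(v) = v**3 - 8*v (a(v) = (v*v)*v - 8*v = v**2*v - 8*v = v**3 - 8*v)
-148*(-221) + a(-14) = -148*(-221) - 14*(-8 + (-14)**2) = 32708 - 14*(-8 + 196) = 32708 - 14*188 = 32708 - 2632 = 30076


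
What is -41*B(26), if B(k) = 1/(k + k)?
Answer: -41/52 ≈ -0.78846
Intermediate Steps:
B(k) = 1/(2*k)
-41*B(26) = -41/(2*26) = -41*1/52 = -41/52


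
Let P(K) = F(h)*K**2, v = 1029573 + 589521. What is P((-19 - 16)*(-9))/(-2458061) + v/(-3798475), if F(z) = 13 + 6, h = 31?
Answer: -11141001772359/9336883256975 ≈ -1.1932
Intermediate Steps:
v = 1619094
F(z) = 19
P(K) = 19*K**2
P((-19 - 16)*(-9))/(-2458061) + v/(-3798475) = (19*((-19 - 16)*(-9))**2)/(-2458061) + 1619094/(-3798475) = (19*(-35*(-9))**2)*(-1/2458061) + 1619094*(-1/3798475) = (19*315**2)*(-1/2458061) - 1619094/3798475 = (19*99225)*(-1/2458061) - 1619094/3798475 = 1885275*(-1/2458061) - 1619094/3798475 = -1885275/2458061 - 1619094/3798475 = -11141001772359/9336883256975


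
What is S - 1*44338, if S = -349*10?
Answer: -47828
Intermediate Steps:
S = -3490
S - 1*44338 = -3490 - 1*44338 = -3490 - 44338 = -47828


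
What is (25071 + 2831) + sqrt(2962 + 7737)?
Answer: 27902 + sqrt(10699) ≈ 28005.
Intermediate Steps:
(25071 + 2831) + sqrt(2962 + 7737) = 27902 + sqrt(10699)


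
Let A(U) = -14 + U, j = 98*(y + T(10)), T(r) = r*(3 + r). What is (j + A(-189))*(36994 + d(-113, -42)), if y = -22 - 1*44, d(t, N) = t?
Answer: 223830789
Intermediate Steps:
y = -66 (y = -22 - 44 = -66)
j = 6272 (j = 98*(-66 + 10*(3 + 10)) = 98*(-66 + 10*13) = 98*(-66 + 130) = 98*64 = 6272)
(j + A(-189))*(36994 + d(-113, -42)) = (6272 + (-14 - 189))*(36994 - 113) = (6272 - 203)*36881 = 6069*36881 = 223830789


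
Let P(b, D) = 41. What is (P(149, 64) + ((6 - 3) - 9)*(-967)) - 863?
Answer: 4980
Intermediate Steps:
(P(149, 64) + ((6 - 3) - 9)*(-967)) - 863 = (41 + ((6 - 3) - 9)*(-967)) - 863 = (41 + (3 - 9)*(-967)) - 863 = (41 - 6*(-967)) - 863 = (41 + 5802) - 863 = 5843 - 863 = 4980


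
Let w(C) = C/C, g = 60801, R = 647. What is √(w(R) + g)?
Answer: √60802 ≈ 246.58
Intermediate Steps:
w(C) = 1
√(w(R) + g) = √(1 + 60801) = √60802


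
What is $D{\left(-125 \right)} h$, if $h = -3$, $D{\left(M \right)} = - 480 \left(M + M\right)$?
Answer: $-360000$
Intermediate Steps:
$D{\left(M \right)} = - 960 M$ ($D{\left(M \right)} = - 480 \cdot 2 M = - 960 M$)
$D{\left(-125 \right)} h = \left(-960\right) \left(-125\right) \left(-3\right) = 120000 \left(-3\right) = -360000$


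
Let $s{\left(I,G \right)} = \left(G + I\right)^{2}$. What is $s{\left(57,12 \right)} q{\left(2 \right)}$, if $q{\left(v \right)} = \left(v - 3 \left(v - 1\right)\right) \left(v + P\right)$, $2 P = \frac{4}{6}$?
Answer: $-11109$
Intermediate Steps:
$P = \frac{1}{3}$ ($P = \frac{4 \cdot \frac{1}{6}}{2} = \frac{1}{2} \cdot \frac{2}{3} = \frac{1}{3} \approx 0.33333$)
$q{\left(v \right)} = \left(3 - 2 v\right) \left(\frac{1}{3} + v\right)$ ($q{\left(v \right)} = \left(v - 3 \left(v - 1\right)\right) \left(v + \frac{1}{3}\right) = \left(v - 3 \left(-1 + v\right)\right) \left(\frac{1}{3} + v\right) = \left(v - \left(-3 + 3 v\right)\right) \left(\frac{1}{3} + v\right) = \left(3 - 2 v\right) \left(\frac{1}{3} + v\right)$)
$s{\left(57,12 \right)} q{\left(2 \right)} = \left(12 + 57\right)^{2} \left(1 - 2 \cdot 2^{2} + \frac{7}{3} \cdot 2\right) = 69^{2} \left(1 - 8 + \frac{14}{3}\right) = 4761 \left(1 - 8 + \frac{14}{3}\right) = 4761 \left(- \frac{7}{3}\right) = -11109$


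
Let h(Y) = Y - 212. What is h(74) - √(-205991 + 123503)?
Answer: -138 - 2*I*√20622 ≈ -138.0 - 287.21*I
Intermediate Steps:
h(Y) = -212 + Y
h(74) - √(-205991 + 123503) = (-212 + 74) - √(-205991 + 123503) = -138 - √(-82488) = -138 - 2*I*√20622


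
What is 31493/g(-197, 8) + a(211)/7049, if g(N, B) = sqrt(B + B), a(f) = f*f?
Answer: 222172241/28196 ≈ 7879.6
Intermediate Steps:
a(f) = f**2
g(N, B) = sqrt(2)*sqrt(B) (g(N, B) = sqrt(2*B) = sqrt(2)*sqrt(B))
31493/g(-197, 8) + a(211)/7049 = 31493/((sqrt(2)*sqrt(8))) + 211**2/7049 = 31493/((sqrt(2)*(2*sqrt(2)))) + 44521*(1/7049) = 31493/4 + 44521/7049 = 222172241/28196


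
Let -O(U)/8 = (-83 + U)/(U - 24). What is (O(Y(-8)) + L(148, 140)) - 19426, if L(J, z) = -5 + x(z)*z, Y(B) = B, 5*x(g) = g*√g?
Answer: -77815/4 + 7840*√35 ≈ 26928.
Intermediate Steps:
x(g) = g^(3/2)/5 (x(g) = (g*√g)/5 = g^(3/2)/5)
L(J, z) = -5 + z^(5/2)/5 (L(J, z) = -5 + (z^(3/2)/5)*z = -5 + z^(5/2)/5)
O(U) = -8*(-83 + U)/(-24 + U) (O(U) = -8*(-83 + U)/(U - 24) = -8*(-83 + U)/(-24 + U))
(O(Y(-8)) + L(148, 140)) - 19426 = (8*(83 - 1*(-8))/(-24 - 8) + (-5 + 140^(5/2)/5)) - 19426 = (8*(83 + 8)/(-32) + (-5 + (39200*√35)/5)) - 19426 = (8*(-1/32)*91 + (-5 + 7840*√35)) - 19426 = (-91/4 + (-5 + 7840*√35)) - 19426 = (-111/4 + 7840*√35) - 19426 = -77815/4 + 7840*√35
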